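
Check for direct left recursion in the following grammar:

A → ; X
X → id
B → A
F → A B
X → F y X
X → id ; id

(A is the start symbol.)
No direct left recursion

A → ; X: starts with ';'
X → id: starts with id
B → A: starts with A
F → A B: starts with A
X → F y X: starts with F
X → id ; id: starts with id

No direct left recursion found.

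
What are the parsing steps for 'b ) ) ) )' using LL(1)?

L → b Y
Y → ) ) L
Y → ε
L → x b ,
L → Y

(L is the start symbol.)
LL(1) parsing maintains a stack (initially the start symbol over $) and the input. At each step: if the stack top is a terminal, match it against the current input token; if it is a non-terminal N, replace it with the RHS of M[N, lookahead] (the unique production whose predict set contains the lookahead).

Stack is shown with the top on the left.

Stack    Input        Action
----------------------------
L $      b ) ) ) ) $  output L → b Y
b Y $    b ) ) ) ) $  match 'b'
Y $      ) ) ) ) $    output Y → ) ) L
) ) L $  ) ) ) ) $    match ')'
) L $    ) ) ) $      match ')'
L $      ) ) $        output L → Y
Y $      ) ) $        output Y → ) ) L
) ) L $  ) ) $        match ')'
) L $    ) $          match ')'
L $      $            output L → Y
Y $      $            output Y → ε
$        $            accept

The string is accepted.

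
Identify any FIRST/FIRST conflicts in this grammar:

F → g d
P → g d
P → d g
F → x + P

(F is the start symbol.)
A FIRST/FIRST conflict occurs when two productions N → α and N → β for the same non-terminal have FIRST(α) ∩ FIRST(β) ≠ ∅ (with ε ∈ FIRST of a nullable right-hand side, so two nullable alternatives also conflict).

Productions for F:
  F → g d: FIRST = { 'g' }
  F → x + P: FIRST = { 'x' }
Productions for P:
  P → g d: FIRST = { 'g' }
  P → d g: FIRST = { 'd' }

All alternatives of each non-terminal have pairwise disjoint FIRST sets.

Answer: No FIRST/FIRST conflicts.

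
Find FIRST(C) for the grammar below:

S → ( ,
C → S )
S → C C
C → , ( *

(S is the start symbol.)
To compute FIRST(C), examine every production with C on the left-hand side, reading each right-hand side left to right until a non-nullable symbol is reached.

FIRST sets of the other non-terminals involved (by the same procedure, iterated to a fixed point):
  FIRST(S) = { '(', ',' }

From C → S ):
  - S is a non-terminal: add FIRST(S) \ {ε} = { '(', ',' }
    S is not nullable, so stop
From C → , ( *:
  - ',' is a terminal: add ',' and stop

Collecting: FIRST(C) = { '(', ',' }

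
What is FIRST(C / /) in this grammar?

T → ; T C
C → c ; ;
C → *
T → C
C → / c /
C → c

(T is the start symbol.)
FIRST sets of the non-terminals involved (from the grammar, by fixed-point iteration):
  FIRST(C) = { '*', '/', 'c' }

To compute FIRST(C / /), process the symbols left to right:
Symbol C is a non-terminal. Add FIRST(C) \ {ε} = { '*', '/', 'c' }
C is not nullable (ε ∉ FIRST(C)), so stop here.
FIRST(C / /) = { '*', '/', 'c' }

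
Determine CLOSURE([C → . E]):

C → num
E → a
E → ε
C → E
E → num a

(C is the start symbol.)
Start with: [C → . E]
  [C → . E] has the dot before E: add [E → . a], [E → .], [E → . num a]
No further items can be added.

CLOSURE = { [C → . E], [E → . a], [E → . num a], [E → .] }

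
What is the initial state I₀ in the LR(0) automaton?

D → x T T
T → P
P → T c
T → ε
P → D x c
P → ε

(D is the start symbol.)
First, augment the grammar with D' → D
I₀ = CLOSURE({ [D' → . D] }):
  [D' → . D] has the dot before D: add [D → . x T T]
No further items can be added.

I₀ = { [D → . x T T], [D' → . D] }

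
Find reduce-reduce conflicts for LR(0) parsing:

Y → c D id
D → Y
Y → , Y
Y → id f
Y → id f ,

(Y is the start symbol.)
A reduce-reduce conflict occurs when an LR(0) state has two complete items [A → α .] and [B → β .] — both call for a reduction, and with no lookahead the parser cannot choose between them.

Augment with Y' → Y and build the canonical LR(0) collection (I0 = CLOSURE({[Y' → . Y]}), then GOTO on every symbol after a dot until no new states appear). It has 11 states:
  I0: { [Y → . , Y], [Y → . c D id], [Y → . id f ,], [Y → . id f], [Y' → . Y] }  — shift
  I1: { [Y → , . Y], [Y → . , Y], [Y → . c D id], [Y → . id f ,], [Y → . id f] }  — shift
  I2: { [Y' → Y .] }  — accept
  I3: { [D → . Y], [Y → . , Y], [Y → . c D id], [Y → . id f ,], [Y → . id f], [Y → c . D id] }  — shift
  I4: { [Y → id . f ,], [Y → id . f] }  — shift
  I5: { [Y → id f . ,], [Y → id f .] }  — shift, reduce
  I6: { [Y → id f , .] }  — reduce
  I7: { [Y → c D . id] }  — shift
  I8: { [D → Y .] }  — reduce
  I9: { [Y → c D id .] }  — reduce
  I10: { [Y → , Y .] }  — reduce

No state contains more than one complete item.

Answer: No reduce-reduce conflicts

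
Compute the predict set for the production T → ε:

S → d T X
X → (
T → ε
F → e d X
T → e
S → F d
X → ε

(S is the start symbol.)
PREDICT(T → ε) = (FIRST(RHS) \ {ε}) ∪ (FOLLOW(T) if ε ∈ FIRST(RHS), i.e. RHS ⇒* ε)
The right-hand side is ε (FIRST(ε) = { ε }), so the predict set is FOLLOW(T) = { $, '(' }
PREDICT(T → ε) = { $, '(' }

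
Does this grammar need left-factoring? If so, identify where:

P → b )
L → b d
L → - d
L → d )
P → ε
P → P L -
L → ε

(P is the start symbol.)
No, left-factoring is not needed

Left-factoring is needed when two productions for the same non-terminal
share a common prefix on the right-hand side.

Productions for P:
  P → b )
  P → ε
  P → P L -
Productions for L:
  L → b d
  L → - d
  L → d )
  L → ε

No common prefixes found.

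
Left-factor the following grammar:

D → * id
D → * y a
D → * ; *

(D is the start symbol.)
Left-factoring transforms A → αβ₁ | αβ₂ into A → αA' and A' → β₁ | β₂
(α is the longest common prefix among the alternatives). Repeat until
no nonterminal has two alternatives with a common prefix.

Round 1: D has alternatives sharing prefix '*'. Introduce D': D → * D'
  Add: D' → id
  Add: D' → y a
  Add: D' → ; *

No remaining common prefixes — done.

Resulting grammar:
D → * D'
D' → id
D' → y a
D' → ; *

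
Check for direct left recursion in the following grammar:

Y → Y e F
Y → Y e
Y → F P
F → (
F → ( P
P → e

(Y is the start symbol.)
Y → Y e F: LEFT RECURSIVE (starts with Y)
Y → Y e: LEFT RECURSIVE (starts with Y)
Y → F P: starts with F
F → (: starts with '('
F → ( P: starts with '('
P → e: starts with e

The grammar has direct left recursion on: Y.

Answer: Yes, Y is left-recursive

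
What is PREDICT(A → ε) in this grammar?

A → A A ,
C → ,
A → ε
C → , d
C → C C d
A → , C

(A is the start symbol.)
{ $, ',' }

PREDICT(A → ε) = (FIRST(RHS) \ {ε}) ∪ (FOLLOW(A) if ε ∈ FIRST(RHS), i.e. RHS ⇒* ε)
The right-hand side is ε (FIRST(ε) = { ε }), so the predict set is FOLLOW(A) = { $, ',' }
PREDICT(A → ε) = { $, ',' }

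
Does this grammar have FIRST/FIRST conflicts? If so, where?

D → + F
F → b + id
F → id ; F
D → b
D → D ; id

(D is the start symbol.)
A FIRST/FIRST conflict occurs when two productions N → α and N → β for the same non-terminal have FIRST(α) ∩ FIRST(β) ≠ ∅ (with ε ∈ FIRST of a nullable right-hand side, so two nullable alternatives also conflict).

FIRST sets of the non-terminals at (or reachable through a nullable prefix from) the front of some alternative:
  FIRST(D) = { '+', 'b' }

Productions for D:
  D → + F: FIRST = { '+' }
  D → b: FIRST = { 'b' }
  D → D ; id: FIRST = { '+', 'b' }
Productions for F:
  F → b + id: FIRST = { 'b' }
  F → id ; F: FIRST = { 'id' }

Conflict for D: D → + F and D → D ; id
  Overlap: { '+' }
Conflict for D: D → b and D → D ; id
  Overlap: { 'b' }

Answer: Yes. D → '+' F / D → D ';' id on { '+' }; D → b / D → D ';' id on { 'b' }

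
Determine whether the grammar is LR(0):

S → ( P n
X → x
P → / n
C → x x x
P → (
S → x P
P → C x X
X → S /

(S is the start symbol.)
Augment with S' → S and build the canonical LR(0) collection (I0 = CLOSURE({[S' → . S]}), then GOTO on every symbol after a dot until no new states appear). It has 19 states:
  I0: { [S → . ( P n], [S → . x P], [S' → . S] }  — shift
  I1: { [C → . x x x], [P → . (], [P → . / n], [P → . C x X], [S → ( . P n] }  — shift
  I2: { [S' → S .] }  — accept
  I3: { [C → . x x x], [P → . (], [P → . / n], [P → . C x X], [S → x . P] }  — shift
  I4: { [P → ( .] }  — reduce
  I5: { [P → / . n] }  — shift
  I6: { [P → C . x X] }  — shift
  I7: { [S → x P .] }  — reduce
  I8: { [C → x . x x] }  — shift
  I9: { [C → x x . x] }  — shift
  I10: { [C → x x x .] }  — reduce
  I11: { [P → C x . X], [S → . ( P n], [S → . x P], [X → . S /], [X → . x] }  — shift
  I12: { [X → S . /] }  — shift
  I13: { [P → C x X .] }  — reduce
  I14: { [C → . x x x], [P → . (], [P → . / n], [P → . C x X], [S → x . P], [X → x .] }  — shift, reduce
  I15: { [X → S / .] }  — reduce
  I16: { [P → / n .] }  — reduce
  I17: { [S → ( P . n] }  — shift
  I18: { [S → ( P n .] }  — reduce

Conflict in state I14:
  Shift-reduce conflict between [X → x .] and [C → . x x x]
So the grammar is NOT LR(0).

Answer: No. Shift-reduce conflict between [X → x .] and [C → . x x x]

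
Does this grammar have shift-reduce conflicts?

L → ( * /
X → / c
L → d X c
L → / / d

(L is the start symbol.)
A shift-reduce conflict occurs when an LR(0) state has both:
  - a complete (reduce) item [A → α .] (dot at the end), and
  - a shift item [B → β . c γ] (dot before a terminal).

Augment with L' → L and build the canonical LR(0) collection (I0 = CLOSURE({[L' → . L]}), then GOTO on every symbol after a dot until no new states appear). It has 13 states:
  I0: { [L → . ( * /], [L → . / / d], [L → . d X c], [L' → . L] }  — shift
  I1: { [L → ( . * /] }  — shift
  I2: { [L → / . / d] }  — shift
  I3: { [L' → L .] }  — accept
  I4: { [L → d . X c], [X → . / c] }  — shift
  I5: { [X → / . c] }  — shift
  I6: { [L → d X . c] }  — shift
  I7: { [L → d X c .] }  — reduce
  I8: { [X → / c .] }  — reduce
  I9: { [L → / / . d] }  — shift
  I10: { [L → / / d .] }  — reduce
  I11: { [L → ( * . /] }  — shift
  I12: { [L → ( * / .] }  — reduce

No state contains both a complete item and a shift item.

Answer: No shift-reduce conflicts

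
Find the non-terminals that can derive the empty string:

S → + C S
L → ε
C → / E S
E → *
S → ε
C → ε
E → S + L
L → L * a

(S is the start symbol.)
{ 'C', 'L', 'S' }

A non-terminal is nullable if it can derive ε (the empty string): either it has an ε-production, or it has a production whose right-hand side consists entirely of nullable non-terminals.

ε-productions: L → ε, S → ε, C → ε
So L, S, C are immediately nullable.
No further non-terminal can be added: every production for the remaining non-terminals contains a terminal or a non-nullable non-terminal.
Nullable = { 'C', 'L', 'S' }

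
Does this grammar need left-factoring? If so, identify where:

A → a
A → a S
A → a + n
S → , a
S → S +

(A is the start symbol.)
Left-factoring is needed when two productions for the same non-terminal
share a common prefix on the right-hand side.

Productions for A:
  A → a
  A → a S
  A → a + n
Productions for S:
  S → , a
  S → S +

Found common prefix 'a' in productions for A

Answer: Yes, A has productions with common prefix 'a'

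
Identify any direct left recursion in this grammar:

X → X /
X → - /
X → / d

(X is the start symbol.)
Direct left recursion occurs when N → N α for some non-terminal N (the right-hand side begins with the left-hand side itself).

X → X /: LEFT RECURSIVE (starts with X)
X → - /: starts with '-'
X → / d: starts with '/'

The grammar has direct left recursion on: X.

Answer: Yes, X is left-recursive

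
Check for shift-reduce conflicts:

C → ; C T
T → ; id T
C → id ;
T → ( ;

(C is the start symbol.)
No shift-reduce conflicts

A shift-reduce conflict occurs when an LR(0) state has both:
  - a complete (reduce) item [A → α .] (dot at the end), and
  - a shift item [B → β . c γ] (dot before a terminal).

Augment with C' → C and build the canonical LR(0) collection (I0 = CLOSURE({[C' → . C]}), then GOTO on every symbol after a dot until no new states appear). It has 12 states:
  I0: { [C → . ; C T], [C → . id ;], [C' → . C] }  — shift
  I1: { [C → . ; C T], [C → . id ;], [C → ; . C T] }  — shift
  I2: { [C' → C .] }  — accept
  I3: { [C → id . ;] }  — shift
  I4: { [C → id ; .] }  — reduce
  I5: { [C → ; C . T], [T → . ( ;], [T → . ; id T] }  — shift
  I6: { [T → ( . ;] }  — shift
  I7: { [T → ; . id T] }  — shift
  I8: { [C → ; C T .] }  — reduce
  I9: { [T → . ( ;], [T → . ; id T], [T → ; id . T] }  — shift
  I10: { [T → ; id T .] }  — reduce
  I11: { [T → ( ; .] }  — reduce

No state contains both a complete item and a shift item.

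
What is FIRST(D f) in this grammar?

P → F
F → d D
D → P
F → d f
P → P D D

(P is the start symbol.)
{ 'd' }

FIRST sets of the non-terminals involved (from the grammar, by fixed-point iteration):
  FIRST(D) = { 'd' }

To compute FIRST(D f), process the symbols left to right:
Symbol D is a non-terminal. Add FIRST(D) \ {ε} = { 'd' }
D is not nullable (ε ∉ FIRST(D)), so stop here.
FIRST(D f) = { 'd' }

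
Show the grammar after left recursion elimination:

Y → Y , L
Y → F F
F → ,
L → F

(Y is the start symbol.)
Y is directly left-recursive. The standard transformation for
  A → A α₁ | ... | A α_m | β₁ | ... | β_n
is
  A  → β₁ A' | ... | β_n A'
  A' → α₁ A' | ... | α_m A' | ε

Y → F F becomes Y → F F Y'
Y → Y , L becomes Y' → , L Y'
Add Y' → ε

Productions for other non-terminals are unchanged:
  F → ,
  L → F

Resulting grammar:
Y → F F Y'
Y' → , L Y'
Y' → ε
F → ,
L → F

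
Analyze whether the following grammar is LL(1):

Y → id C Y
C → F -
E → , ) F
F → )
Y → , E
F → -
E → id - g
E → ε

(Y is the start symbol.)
A grammar is LL(1) if for each non-terminal N with multiple productions, the predict sets of those productions are pairwise disjoint, where PREDICT(N → α) = (FIRST(α) \ {ε}) ∪ (FOLLOW(N) if α ⇒* ε).

Relevant sets:
  FOLLOW(E) = { $ }

For Y:
  PREDICT(Y → id C Y) = { 'id' }
  PREDICT(Y → ',' E) = { ',' }
For E:
  PREDICT(E → ',' ')' F) = { ',' }
  PREDICT(E → id '-' g) = { 'id' }
  PREDICT(E → ε) = { $ }
For F:
  PREDICT(F → ')') = { ')' }
  PREDICT(F → '-') = { '-' }
C has a single production, so nothing to check there.

All predict sets are disjoint. The grammar IS LL(1).

Answer: Yes, the grammar is LL(1).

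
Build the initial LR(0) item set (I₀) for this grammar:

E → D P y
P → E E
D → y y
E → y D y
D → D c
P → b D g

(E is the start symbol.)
First, augment the grammar with E' → E
I₀ = CLOSURE({ [E' → . E] }):
  [E' → . E] has the dot before E: add [E → . D P y], [E → . y D y]
  [E → . D P y] has the dot before D: add [D → . y y], [D → . D c]
No further items can be added.

I₀ = { [D → . D c], [D → . y y], [E → . D P y], [E → . y D y], [E' → . E] }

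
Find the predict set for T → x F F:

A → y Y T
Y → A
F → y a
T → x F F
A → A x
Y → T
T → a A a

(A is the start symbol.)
{ 'x' }

PREDICT(T → x F F) = (FIRST(RHS) \ {ε}) ∪ (FOLLOW(T) if ε ∈ FIRST(RHS), i.e. RHS ⇒* ε)
FIRST(x F F) = { 'x' }
ε ∉ FIRST(x F F), so FOLLOW(T) is not added.
PREDICT(T → x F F) = { 'x' }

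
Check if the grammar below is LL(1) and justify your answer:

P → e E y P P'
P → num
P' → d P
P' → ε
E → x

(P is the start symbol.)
No. Predict set conflict for P': { 'd' }

A grammar is LL(1) if for each non-terminal N with multiple productions, the predict sets of those productions are pairwise disjoint, where PREDICT(N → α) = (FIRST(α) \ {ε}) ∪ (FOLLOW(N) if α ⇒* ε).

Relevant sets:
  FOLLOW(P') = { $, 'd' }

For P:
  PREDICT(P → e E y P P') = { 'e' }
  PREDICT(P → num) = { 'num' }
For P':
  PREDICT(P' → d P) = { 'd' }
  PREDICT(P' → ε) = { $, 'd' }
E has a single production, so nothing to check there.

Conflict found: Predict set conflict for P': { 'd' }
The grammar is NOT LL(1).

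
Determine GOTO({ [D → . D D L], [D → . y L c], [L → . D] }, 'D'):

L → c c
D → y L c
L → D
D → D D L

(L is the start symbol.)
{ [D → . D D L], [D → . y L c], [D → D . D L], [L → D .] }

GOTO(I, 'D') = CLOSURE({ [A → αX.β] : [A → α.Xβ] ∈ I, X = 'D' })

Items with dot before 'D', with the dot advanced:
  [D → . D D L] → [D → D . D L]
  [L → . D] → [L → D .]
Closure of the advanced items:
  [D → D . D L] has the dot before D: add [D → . y L c], [D → . D D L]

GOTO = { [D → . D D L], [D → . y L c], [D → D . D L], [L → D .] }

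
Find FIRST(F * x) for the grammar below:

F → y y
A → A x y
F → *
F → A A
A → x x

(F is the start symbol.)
FIRST sets of the non-terminals involved (from the grammar, by fixed-point iteration):
  FIRST(F) = { '*', 'x', 'y' }

To compute FIRST(F * x), process the symbols left to right:
Symbol F is a non-terminal. Add FIRST(F) \ {ε} = { '*', 'x', 'y' }
F is not nullable (ε ∉ FIRST(F)), so stop here.
FIRST(F * x) = { '*', 'x', 'y' }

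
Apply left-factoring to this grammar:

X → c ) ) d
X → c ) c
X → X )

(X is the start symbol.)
X → c ) X'
X' → ) d
X' → c
X → X )

Left-factoring transforms A → αβ₁ | αβ₂ into A → αA' and A' → β₁ | β₂
(α is the longest common prefix among the alternatives). Repeat until
no nonterminal has two alternatives with a common prefix.

Round 1: X has alternatives sharing prefix 'c )'. Introduce X': X → c ) X'
  Add: X' → ) d
  Add: X' → c

No remaining common prefixes — done.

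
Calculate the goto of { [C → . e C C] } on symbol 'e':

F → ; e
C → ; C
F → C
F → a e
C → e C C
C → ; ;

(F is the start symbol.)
GOTO(I, 'e') = CLOSURE({ [A → αX.β] : [A → α.Xβ] ∈ I, X = 'e' })

Items with dot before 'e', with the dot advanced:
  [C → . e C C] → [C → e . C C]
Closure of the advanced items:
  [C → e . C C] has the dot before C: add [C → . ; C], [C → . e C C], [C → . ; ;]

GOTO = { [C → . ; ;], [C → . ; C], [C → . e C C], [C → e . C C] }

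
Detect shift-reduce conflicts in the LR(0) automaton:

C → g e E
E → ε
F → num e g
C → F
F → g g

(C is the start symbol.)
Augment with C' → C and build the canonical LR(0) collection (I0 = CLOSURE({[C' → . C]}), then GOTO on every symbol after a dot until no new states appear). It has 10 states:
  I0: { [C → . F], [C → . g e E], [C' → . C], [F → . g g], [F → . num e g] }  — shift
  I1: { [C' → C .] }  — accept
  I2: { [C → F .] }  — reduce
  I3: { [C → g . e E], [F → g . g] }  — shift
  I4: { [F → num . e g] }  — shift
  I5: { [F → num e . g] }  — shift
  I6: { [F → num e g .] }  — reduce
  I7: { [C → g e . E], [E → .] }  — reduce
  I8: { [F → g g .] }  — reduce
  I9: { [C → g e E .] }  — reduce

No state contains both a complete item and a shift item.

Answer: No shift-reduce conflicts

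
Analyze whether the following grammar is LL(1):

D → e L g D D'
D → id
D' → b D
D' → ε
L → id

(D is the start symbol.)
A grammar is LL(1) if for each non-terminal N with multiple productions, the predict sets of those productions are pairwise disjoint, where PREDICT(N → α) = (FIRST(α) \ {ε}) ∪ (FOLLOW(N) if α ⇒* ε).

Relevant sets:
  FOLLOW(D') = { $, 'b' }

For D:
  PREDICT(D → e L g D D') = { 'e' }
  PREDICT(D → id) = { 'id' }
For D':
  PREDICT(D' → b D) = { 'b' }
  PREDICT(D' → ε) = { $, 'b' }
L has a single production, so nothing to check there.

Conflict found: Predict set conflict for D': { 'b' }
The grammar is NOT LL(1).

Answer: No. Predict set conflict for D': { 'b' }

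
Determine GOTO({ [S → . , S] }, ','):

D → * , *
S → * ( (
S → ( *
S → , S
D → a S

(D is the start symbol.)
GOTO(I, ',') = CLOSURE({ [A → αX.β] : [A → α.Xβ] ∈ I, X = ',' })

Items with dot before ',', with the dot advanced:
  [S → . , S] → [S → , . S]
Closure of the advanced items:
  [S → , . S] has the dot before S: add [S → . * ( (], [S → . ( *], [S → . , S]

GOTO = { [S → , . S], [S → . ( *], [S → . * ( (], [S → . , S] }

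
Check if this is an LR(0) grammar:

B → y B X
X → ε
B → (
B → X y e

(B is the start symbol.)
No. Shift-reduce conflict between [X → .] and [B → . (]

Augment with B' → B and build the canonical LR(0) collection (I0 = CLOSURE({[B' → . B]}), then GOTO on every symbol after a dot until no new states appear). It has 9 states:
  I0: { [B → . (], [B → . X y e], [B → . y B X], [B' → . B], [X → .] }  — shift, reduce
  I1: { [B → ( .] }  — reduce
  I2: { [B' → B .] }  — accept
  I3: { [B → X . y e] }  — shift
  I4: { [B → . (], [B → . X y e], [B → . y B X], [B → y . B X], [X → .] }  — shift, reduce
  I5: { [B → y B . X], [X → .] }  — reduce
  I6: { [B → y B X .] }  — reduce
  I7: { [B → X y . e] }  — shift
  I8: { [B → X y e .] }  — reduce

Conflict in state I0:
  Shift-reduce conflict between [X → .] and [B → . (]
So the grammar is NOT LR(0).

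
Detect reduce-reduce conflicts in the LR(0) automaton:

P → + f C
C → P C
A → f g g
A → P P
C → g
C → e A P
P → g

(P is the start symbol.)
Yes — I8: [C → g .] vs [P → g .]

A reduce-reduce conflict occurs when an LR(0) state has two complete items [A → α .] and [B → β .] — both call for a reduction, and with no lookahead the parser cannot choose between them.

Augment with P' → P and build the canonical LR(0) collection (I0 = CLOSURE({[P' → . P]}), then GOTO on every symbol after a dot until no new states appear). It has 17 states:
  I0: { [P → . + f C], [P → . g], [P' → . P] }  — shift
  I1: { [P → + . f C] }  — shift
  I2: { [P' → P .] }  — accept
  I3: { [P → g .] }  — reduce
  I4: { [C → . P C], [C → . e A P], [C → . g], [P → + f . C], [P → . + f C], [P → . g] }  — shift
  I5: { [P → + f C .] }  — reduce
  I6: { [C → . P C], [C → . e A P], [C → . g], [C → P . C], [P → . + f C], [P → . g] }  — shift
  I7: { [A → . P P], [A → . f g g], [C → e . A P], [P → . + f C], [P → . g] }  — shift
  I8: { [C → g .], [P → g .] }  — 2 reduces
  I9: { [C → e A . P], [P → . + f C], [P → . g] }  — shift
  I10: { [A → P . P], [P → . + f C], [P → . g] }  — shift
  I11: { [A → f . g g] }  — shift
  I12: { [A → f g . g] }  — shift
  I13: { [A → f g g .] }  — reduce
  I14: { [A → P P .] }  — reduce
  I15: { [C → e A P .] }  — reduce
  I16: { [C → P C .] }  — reduce

I8 contains complete items [C → g .], [P → g .] — reduce-reduce conflict.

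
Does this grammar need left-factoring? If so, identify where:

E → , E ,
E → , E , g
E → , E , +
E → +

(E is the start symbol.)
Yes, E has productions with common prefix ', E ,'

Left-factoring is needed when two productions for the same non-terminal
share a common prefix on the right-hand side.

Productions for E:
  E → , E ,
  E → , E , g
  E → , E , +
  E → +

Found common prefix ', E ,' in productions for E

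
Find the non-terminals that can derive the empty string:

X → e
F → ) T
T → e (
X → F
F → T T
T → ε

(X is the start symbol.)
A non-terminal is nullable if it can derive ε (the empty string): either it has an ε-production, or it has a production whose right-hand side consists entirely of nullable non-terminals.

ε-productions: T → ε
So T is immediately nullable.
F → T T: every symbol on the right is nullable, so F is nullable too.
X → F: every symbol on the right is nullable, so X is nullable too.
Every non-terminal is now nullable.
Nullable = { 'F', 'T', 'X' }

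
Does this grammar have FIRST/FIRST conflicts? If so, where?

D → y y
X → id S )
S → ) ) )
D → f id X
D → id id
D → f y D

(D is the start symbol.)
Yes. D → f id X / D → f y D on { 'f' }

A FIRST/FIRST conflict occurs when two productions N → α and N → β for the same non-terminal have FIRST(α) ∩ FIRST(β) ≠ ∅ (with ε ∈ FIRST of a nullable right-hand side, so two nullable alternatives also conflict).

Productions for D:
  D → y y: FIRST = { 'y' }
  D → f id X: FIRST = { 'f' }
  D → id id: FIRST = { 'id' }
  D → f y D: FIRST = { 'f' }
X, S have only one production, so no FIRST/FIRST conflict is possible there.

Conflict for D: D → f id X and D → f y D
  Overlap: { 'f' }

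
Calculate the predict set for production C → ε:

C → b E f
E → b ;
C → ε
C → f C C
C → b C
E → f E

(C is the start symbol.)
{ $, 'b', 'f' }

PREDICT(C → ε) = (FIRST(RHS) \ {ε}) ∪ (FOLLOW(C) if ε ∈ FIRST(RHS), i.e. RHS ⇒* ε)
The right-hand side is ε (FIRST(ε) = { ε }), so the predict set is FOLLOW(C) = { $, 'b', 'f' }
PREDICT(C → ε) = { $, 'b', 'f' }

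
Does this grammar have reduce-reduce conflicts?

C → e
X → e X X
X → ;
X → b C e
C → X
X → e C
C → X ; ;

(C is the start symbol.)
No reduce-reduce conflicts

A reduce-reduce conflict occurs when an LR(0) state has two complete items [A → α .] and [B → β .] — both call for a reduction, and with no lookahead the parser cannot choose between them.

Augment with C' → C and build the canonical LR(0) collection (I0 = CLOSURE({[C' → . C]}), then GOTO on every symbol after a dot until no new states appear). It has 15 states:
  I0: { [C → . X ; ;], [C → . X], [C → . e], [C' → . C], [X → . ;], [X → . b C e], [X → . e C], [X → . e X X] }  — shift
  I1: { [X → ; .] }  — reduce
  I2: { [C' → C .] }  — accept
  I3: { [C → X . ; ;], [C → X .] }  — shift, reduce
  I4: { [C → . X ; ;], [C → . X], [C → . e], [X → . ;], [X → . b C e], [X → . e C], [X → . e X X], [X → b . C e] }  — shift
  I5: { [C → . X ; ;], [C → . X], [C → . e], [C → e .], [X → . ;], [X → . b C e], [X → . e C], [X → . e X X], [X → e . C], [X → e . X X] }  — shift, reduce
  I6: { [X → e C .] }  — reduce
  I7: { [C → X . ; ;], [C → X .], [X → . ;], [X → . b C e], [X → . e C], [X → . e X X], [X → e X . X] }  — shift, reduce
  I8: { [C → X ; . ;], [X → ; .] }  — shift, reduce
  I9: { [X → e X X .] }  — reduce
  I10: { [C → . X ; ;], [C → . X], [C → . e], [X → . ;], [X → . b C e], [X → . e C], [X → . e X X], [X → e . C], [X → e . X X] }  — shift
  I11: { [C → X ; ; .] }  — reduce
  I12: { [X → b C . e] }  — shift
  I13: { [X → b C e .] }  — reduce
  I14: { [C → X ; . ;] }  — shift

No state contains more than one complete item.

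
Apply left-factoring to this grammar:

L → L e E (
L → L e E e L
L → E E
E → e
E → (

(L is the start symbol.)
L → L e E L'
L' → (
L' → e L
L → E E
E → e
E → (

Left-factoring transforms A → αβ₁ | αβ₂ into A → αA' and A' → β₁ | β₂
(α is the longest common prefix among the alternatives). Repeat until
no nonterminal has two alternatives with a common prefix.

Round 1: L has alternatives sharing prefix 'L e E'. Introduce L': L → L e E L'
  Add: L' → (
  Add: L' → e L

No remaining common prefixes — done.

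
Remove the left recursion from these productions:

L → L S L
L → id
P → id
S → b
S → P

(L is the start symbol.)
L → id L'
L' → S L L'
L' → ε
P → id
S → b
S → P

L is directly left-recursive. The standard transformation for
  A → A α₁ | ... | A α_m | β₁ | ... | β_n
is
  A  → β₁ A' | ... | β_n A'
  A' → α₁ A' | ... | α_m A' | ε

L → id becomes L → id L'
L → L S L becomes L' → S L L'
Add L' → ε

Productions for other non-terminals are unchanged:
  P → id
  S → b
  S → P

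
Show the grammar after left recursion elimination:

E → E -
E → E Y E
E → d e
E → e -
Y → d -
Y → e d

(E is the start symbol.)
E is directly left-recursive. The standard transformation for
  A → A α₁ | ... | A α_m | β₁ | ... | β_n
is
  A  → β₁ A' | ... | β_n A'
  A' → α₁ A' | ... | α_m A' | ε

E → d e becomes E → d e E'
E → e - becomes E → e - E'
E → E - becomes E' → - E'
E → E Y E becomes E' → Y E E'
Add E' → ε

Productions for other non-terminals are unchanged:
  Y → d -
  Y → e d

Resulting grammar:
E → d e E'
E → e - E'
E' → - E'
E' → Y E E'
E' → ε
Y → d -
Y → e d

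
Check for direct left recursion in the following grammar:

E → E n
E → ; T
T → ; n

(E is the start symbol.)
Direct left recursion occurs when N → N α for some non-terminal N (the right-hand side begins with the left-hand side itself).

E → E n: LEFT RECURSIVE (starts with E)
E → ; T: starts with ';'
T → ; n: starts with ';'

The grammar has direct left recursion on: E.

Answer: Yes, E is left-recursive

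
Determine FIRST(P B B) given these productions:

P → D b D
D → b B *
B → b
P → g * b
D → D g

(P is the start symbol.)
{ 'b', 'g' }

FIRST sets of the non-terminals involved (from the grammar, by fixed-point iteration):
  FIRST(P) = { 'b', 'g' }

To compute FIRST(P B B), process the symbols left to right:
Symbol P is a non-terminal. Add FIRST(P) \ {ε} = { 'b', 'g' }
P is not nullable (ε ∉ FIRST(P)), so stop here.
FIRST(P B B) = { 'b', 'g' }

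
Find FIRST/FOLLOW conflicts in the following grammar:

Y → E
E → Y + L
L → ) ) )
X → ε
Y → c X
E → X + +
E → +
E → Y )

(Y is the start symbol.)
Nullable non-terminals: X.
X has a nullable alternative but only one production, so nothing to check.

E, L, Y have no nullable alternative, so no FIRST/FOLLOW check is needed there.

No FIRST/FOLLOW conflicts found.

Answer: No FIRST/FOLLOW conflicts.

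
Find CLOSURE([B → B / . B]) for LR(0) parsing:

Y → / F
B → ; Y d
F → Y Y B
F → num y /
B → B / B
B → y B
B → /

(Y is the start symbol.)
To compute CLOSURE, for each item [A → α.Bβ] where B is a non-terminal, add [B → .γ] for all productions B → γ; repeat for the newly added items until nothing changes.

Start with: [B → B / . B]
  [B → B / . B] has the dot before B: add [B → . ; Y d], [B → . B / B], [B → . y B], [B → . /]
No further items can be added.

CLOSURE = { [B → . /], [B → . ; Y d], [B → . B / B], [B → . y B], [B → B / . B] }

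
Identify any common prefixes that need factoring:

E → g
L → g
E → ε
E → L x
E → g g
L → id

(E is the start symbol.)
Left-factoring is needed when two productions for the same non-terminal
share a common prefix on the right-hand side.

Productions for E:
  E → g
  E → ε
  E → L x
  E → g g
Productions for L:
  L → g
  L → id

Found common prefix 'g' in productions for E

Answer: Yes, E has productions with common prefix 'g'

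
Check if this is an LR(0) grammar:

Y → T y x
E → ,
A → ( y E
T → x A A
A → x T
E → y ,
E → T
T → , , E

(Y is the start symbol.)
Augment with Y' → Y and build the canonical LR(0) collection (I0 = CLOSURE({[Y' → . Y]}), then GOTO on every symbol after a dot until no new states appear). It has 20 states:
  I0: { [T → . , , E], [T → . x A A], [Y → . T y x], [Y' → . Y] }  — shift
  I1: { [T → , . , E] }  — shift
  I2: { [Y → T . y x] }  — shift
  I3: { [Y' → Y .] }  — accept
  I4: { [A → . ( y E], [A → . x T], [T → x . A A] }  — shift
  I5: { [A → ( . y E] }  — shift
  I6: { [A → . ( y E], [A → . x T], [T → x A . A] }  — shift
  I7: { [A → x . T], [T → . , , E], [T → . x A A] }  — shift
  I8: { [A → x T .] }  — reduce
  I9: { [T → x A A .] }  — reduce
  I10: { [A → ( y . E], [E → . ,], [E → . T], [E → . y ,], [T → . , , E], [T → . x A A] }  — shift
  I11: { [E → , .], [T → , . , E] }  — shift, reduce
  I12: { [A → ( y E .] }  — reduce
  I13: { [E → T .] }  — reduce
  I14: { [E → y . ,] }  — shift
  I15: { [E → y , .] }  — reduce
  I16: { [E → . ,], [E → . T], [E → . y ,], [T → , , . E], [T → . , , E], [T → . x A A] }  — shift
  I17: { [T → , , E .] }  — reduce
  I18: { [Y → T y . x] }  — shift
  I19: { [Y → T y x .] }  — reduce

Conflict in state I11:
  Shift-reduce conflict between [E → , .] and [T → , . , E]
So the grammar is NOT LR(0).

Answer: No. Shift-reduce conflict between [E → , .] and [T → , . , E]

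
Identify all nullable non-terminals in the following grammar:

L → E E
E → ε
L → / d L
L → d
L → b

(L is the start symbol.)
{ 'E', 'L' }

A non-terminal is nullable if it can derive ε (the empty string): either it has an ε-production, or it has a production whose right-hand side consists entirely of nullable non-terminals.

ε-productions: E → ε
So E is immediately nullable.
L → E E: every symbol on the right is nullable, so L is nullable too.
Every non-terminal is now nullable.
Nullable = { 'E', 'L' }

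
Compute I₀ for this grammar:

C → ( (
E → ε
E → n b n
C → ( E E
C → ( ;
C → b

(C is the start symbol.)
{ [C → . ( (], [C → . ( ;], [C → . ( E E], [C → . b], [C' → . C] }

First, augment the grammar with C' → C
I₀ = CLOSURE({ [C' → . C] }):
  [C' → . C] has the dot before C: add [C → . ( (], [C → . ( E E], [C → . ( ;], [C → . b]
No further items can be added.

I₀ = { [C → . ( (], [C → . ( ;], [C → . ( E E], [C → . b], [C' → . C] }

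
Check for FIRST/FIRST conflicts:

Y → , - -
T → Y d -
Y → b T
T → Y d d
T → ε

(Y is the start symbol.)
Yes. T → Y d '-' / T → Y d d on { ',', 'b' }

A FIRST/FIRST conflict occurs when two productions N → α and N → β for the same non-terminal have FIRST(α) ∩ FIRST(β) ≠ ∅ (with ε ∈ FIRST of a nullable right-hand side, so two nullable alternatives also conflict).

FIRST sets of the non-terminals at (or reachable through a nullable prefix from) the front of some alternative:
  FIRST(Y) = { ',', 'b' }

Productions for Y:
  Y → , - -: FIRST = { ',' }
  Y → b T: FIRST = { 'b' }
Productions for T:
  T → Y d -: FIRST = { ',', 'b' }
  T → Y d d: FIRST = { ',', 'b' }
  T → ε: FIRST = { ε }

Conflict for T: T → Y d - and T → Y d d
  Overlap: { ',', 'b' }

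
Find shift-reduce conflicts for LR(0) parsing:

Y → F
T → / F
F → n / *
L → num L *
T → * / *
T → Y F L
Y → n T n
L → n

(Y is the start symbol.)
A shift-reduce conflict occurs when an LR(0) state has both:
  - a complete (reduce) item [A → α .] (dot at the end), and
  - a shift item [B → β . c γ] (dot before a terminal).

Augment with Y' → Y and build the canonical LR(0) collection (I0 = CLOSURE({[Y' → . Y]}), then GOTO on every symbol after a dot until no new states appear). It has 21 states:
  I0: { [F → . n / *], [Y → . F], [Y → . n T n], [Y' → . Y] }  — shift
  I1: { [Y → F .] }  — reduce
  I2: { [Y' → Y .] }  — accept
  I3: { [F → . n / *], [F → n . / *], [T → . * / *], [T → . / F], [T → . Y F L], [Y → . F], [Y → . n T n], [Y → n . T n] }  — shift
  I4: { [T → * . / *] }  — shift
  I5: { [F → . n / *], [F → n / . *], [T → / . F] }  — shift
  I6: { [Y → n T . n] }  — shift
  I7: { [F → . n / *], [T → Y . F L] }  — shift
  I8: { [L → . n], [L → . num L *], [T → Y F . L] }  — shift
  I9: { [F → n . / *] }  — shift
  I10: { [F → n / . *] }  — shift
  I11: { [F → n / * .] }  — reduce
  I12: { [T → Y F L .] }  — reduce
  I13: { [L → n .] }  — reduce
  I14: { [L → . n], [L → . num L *], [L → num . L *] }  — shift
  I15: { [L → num L . *] }  — shift
  I16: { [L → num L * .] }  — reduce
  I17: { [Y → n T n .] }  — reduce
  I18: { [T → / F .] }  — reduce
  I19: { [T → * / . *] }  — shift
  I20: { [T → * / * .] }  — reduce

No state contains both a complete item and a shift item.

Answer: No shift-reduce conflicts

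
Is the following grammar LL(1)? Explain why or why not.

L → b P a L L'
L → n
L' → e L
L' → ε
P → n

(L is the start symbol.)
No. Predict set conflict for L': { 'e' }

Relevant sets:
  FOLLOW(L') = { $, 'e' }

For L:
  PREDICT(L → b P a L L') = { 'b' }
  PREDICT(L → n) = { 'n' }
For L':
  PREDICT(L' → e L) = { 'e' }
  PREDICT(L' → ε) = { $, 'e' }
P has a single production, so nothing to check there.

Conflict found: Predict set conflict for L': { 'e' }
The grammar is NOT LL(1).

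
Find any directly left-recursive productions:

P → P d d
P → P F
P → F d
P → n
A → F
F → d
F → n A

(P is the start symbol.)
Yes, P is left-recursive

P → P d d: LEFT RECURSIVE (starts with P)
P → P F: LEFT RECURSIVE (starts with P)
P → F d: starts with F
P → n: starts with n
A → F: starts with F
F → d: starts with d
F → n A: starts with n

The grammar has direct left recursion on: P.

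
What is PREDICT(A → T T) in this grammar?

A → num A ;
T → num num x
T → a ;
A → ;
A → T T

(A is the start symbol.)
{ 'a', 'num' }

PREDICT(A → T T) = (FIRST(RHS) \ {ε}) ∪ (FOLLOW(A) if ε ∈ FIRST(RHS), i.e. RHS ⇒* ε)
FIRST(T) = { 'a', 'num' }
FIRST(T T) = { 'a', 'num' }
ε ∉ FIRST(T T), so FOLLOW(A) is not added.
PREDICT(A → T T) = { 'a', 'num' }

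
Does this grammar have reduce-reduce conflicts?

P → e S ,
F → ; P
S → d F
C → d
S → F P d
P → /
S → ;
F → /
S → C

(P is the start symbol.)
A reduce-reduce conflict occurs when an LR(0) state has two complete items [A → α .] and [B → β .] — both call for a reduction, and with no lookahead the parser cannot choose between them.

Augment with P' → P and build the canonical LR(0) collection (I0 = CLOSURE({[P' → . P]}), then GOTO on every symbol after a dot until no new states appear). It has 16 states:
  I0: { [P → . /], [P → . e S ,], [P' → . P] }  — shift
  I1: { [P → / .] }  — reduce
  I2: { [P' → P .] }  — accept
  I3: { [C → . d], [F → . /], [F → . ; P], [P → e . S ,], [S → . ;], [S → . C], [S → . F P d], [S → . d F] }  — shift
  I4: { [F → / .] }  — reduce
  I5: { [F → ; . P], [P → . /], [P → . e S ,], [S → ; .] }  — shift, reduce
  I6: { [S → C .] }  — reduce
  I7: { [P → . /], [P → . e S ,], [S → F . P d] }  — shift
  I8: { [P → e S . ,] }  — shift
  I9: { [C → d .], [F → . /], [F → . ; P], [S → d . F] }  — shift, reduce
  I10: { [F → ; . P], [P → . /], [P → . e S ,] }  — shift
  I11: { [S → d F .] }  — reduce
  I12: { [F → ; P .] }  — reduce
  I13: { [P → e S , .] }  — reduce
  I14: { [S → F P . d] }  — shift
  I15: { [S → F P d .] }  — reduce

No state contains more than one complete item.

Answer: No reduce-reduce conflicts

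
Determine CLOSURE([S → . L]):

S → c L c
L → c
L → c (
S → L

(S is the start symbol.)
Start with: [S → . L]
  [S → . L] has the dot before L: add [L → . c], [L → . c (]
No further items can be added.

CLOSURE = { [L → . c (], [L → . c], [S → . L] }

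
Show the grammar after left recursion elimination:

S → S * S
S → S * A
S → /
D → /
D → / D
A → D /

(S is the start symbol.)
S is directly left-recursive. The standard transformation for
  A → A α₁ | ... | A α_m | β₁ | ... | β_n
is
  A  → β₁ A' | ... | β_n A'
  A' → α₁ A' | ... | α_m A' | ε

S → / becomes S → / S'
S → S * S becomes S' → * S S'
S → S * A becomes S' → * A S'
Add S' → ε

Productions for other non-terminals are unchanged:
  D → /
  D → / D
  A → D /

Resulting grammar:
S → / S'
S' → * S S'
S' → * A S'
S' → ε
D → /
D → / D
A → D /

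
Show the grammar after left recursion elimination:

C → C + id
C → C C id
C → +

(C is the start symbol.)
C → + C'
C' → + id C'
C' → C id C'
C' → ε

C is directly left-recursive. The standard transformation for
  A → A α₁ | ... | A α_m | β₁ | ... | β_n
is
  A  → β₁ A' | ... | β_n A'
  A' → α₁ A' | ... | α_m A' | ε

C → + becomes C → + C'
C → C + id becomes C' → + id C'
C → C C id becomes C' → C id C'
Add C' → ε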